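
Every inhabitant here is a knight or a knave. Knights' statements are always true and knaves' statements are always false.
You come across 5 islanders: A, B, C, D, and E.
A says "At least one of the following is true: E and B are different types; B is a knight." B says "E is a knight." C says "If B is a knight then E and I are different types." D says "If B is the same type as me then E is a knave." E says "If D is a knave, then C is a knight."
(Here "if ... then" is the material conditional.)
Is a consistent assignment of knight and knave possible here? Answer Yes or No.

Checking all 32 assignments, each has at least one speaker whose statement's truth value contradicts their type.

No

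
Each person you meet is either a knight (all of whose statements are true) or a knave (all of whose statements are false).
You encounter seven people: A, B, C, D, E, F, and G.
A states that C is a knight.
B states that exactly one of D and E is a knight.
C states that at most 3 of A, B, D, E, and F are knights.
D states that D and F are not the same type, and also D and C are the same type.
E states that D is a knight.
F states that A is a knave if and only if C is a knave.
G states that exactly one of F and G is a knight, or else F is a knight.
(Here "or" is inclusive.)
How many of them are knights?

4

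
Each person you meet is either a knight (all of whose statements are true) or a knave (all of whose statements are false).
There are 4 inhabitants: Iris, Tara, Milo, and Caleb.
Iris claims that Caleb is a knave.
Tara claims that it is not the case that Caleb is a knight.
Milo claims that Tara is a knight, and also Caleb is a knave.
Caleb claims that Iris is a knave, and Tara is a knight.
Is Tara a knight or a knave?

Tara is a knight.

Consistent assignments: {Iris=knight, Tara=knight, Milo=knight, Caleb=knave}
In every consistent assignment, Tara is a knight.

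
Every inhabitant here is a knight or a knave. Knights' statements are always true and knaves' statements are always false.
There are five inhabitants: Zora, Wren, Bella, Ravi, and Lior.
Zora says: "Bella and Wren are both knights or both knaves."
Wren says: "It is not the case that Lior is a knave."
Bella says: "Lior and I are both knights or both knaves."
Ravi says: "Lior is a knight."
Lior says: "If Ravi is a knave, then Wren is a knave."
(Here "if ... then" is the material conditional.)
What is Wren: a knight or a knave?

Wren is a knight.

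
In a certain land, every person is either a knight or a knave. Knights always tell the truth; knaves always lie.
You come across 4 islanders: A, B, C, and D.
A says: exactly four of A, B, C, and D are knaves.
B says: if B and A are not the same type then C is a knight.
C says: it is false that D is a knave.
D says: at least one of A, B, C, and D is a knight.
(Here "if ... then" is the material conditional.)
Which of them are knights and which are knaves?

A is a knave, B is a knight, C is a knight, and D is a knight.

A is a knave; "exactly four of A, B, C, and D are knaves" is False, as required.
B is a knight; "if B and A are not the same type then C is a knight" is True, as required.
C is a knight; "it is false that D is a knave" is True, as required.
D (knight): "at least one of A, B, C, and D is a knight" — True. ✓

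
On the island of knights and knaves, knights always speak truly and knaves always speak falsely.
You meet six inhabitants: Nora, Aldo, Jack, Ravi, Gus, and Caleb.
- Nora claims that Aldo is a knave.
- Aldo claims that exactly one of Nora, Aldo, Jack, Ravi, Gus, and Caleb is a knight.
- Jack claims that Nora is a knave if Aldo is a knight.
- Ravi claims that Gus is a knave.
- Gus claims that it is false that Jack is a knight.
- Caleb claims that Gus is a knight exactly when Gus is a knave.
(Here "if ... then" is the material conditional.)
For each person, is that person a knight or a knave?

Knights: Nora, Jack, and Ravi. Knaves: Aldo, Gus, and Caleb.

Since Nora is a knight, "Aldo is a knave" needs to be True, which holds.
Aldo is a knave, so "exactly one of Nora, Aldo, Jack, Ravi, Gus, and Caleb is a knight" must be False — and it is.
Jack is a knight, and the claim "Nora is a knave if Aldo is a knight" is indeed True.
Ravi is a knight, and the claim "Gus is a knave" is indeed True.
Gus (knave): "it is false that Jack is a knight" — False. ✓
Caleb is a knave; "Gus is a knight exactly when Gus is a knave" is False, as required.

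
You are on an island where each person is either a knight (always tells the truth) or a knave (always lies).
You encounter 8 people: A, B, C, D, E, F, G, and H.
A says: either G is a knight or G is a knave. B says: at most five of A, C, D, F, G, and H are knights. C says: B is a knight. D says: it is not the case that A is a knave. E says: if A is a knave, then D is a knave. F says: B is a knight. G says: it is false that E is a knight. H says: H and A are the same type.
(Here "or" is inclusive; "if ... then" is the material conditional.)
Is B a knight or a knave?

Consistent assignments: {A=knight, B=knight, C=knight, D=knight, E=knight, F=knight, G=knave, H=knight}; {A=knight, B=knight, C=knight, D=knight, E=knight, F=knight, G=knave, H=knave}
In every consistent assignment, B is a knight.

B is a knight.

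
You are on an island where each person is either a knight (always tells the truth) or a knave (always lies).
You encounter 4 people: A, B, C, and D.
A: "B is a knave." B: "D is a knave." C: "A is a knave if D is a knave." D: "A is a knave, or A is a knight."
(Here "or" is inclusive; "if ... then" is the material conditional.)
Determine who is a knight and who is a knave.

Suppose A is a knave. Then A's statement "B is a knave" would have to be false. Checking the 8 ways to assign the others, none is consistent with every speaker.
(For instance, with B=knave, C=knight, D=knight, A's claim "B is a knave" comes out true where it would need to be false.)
So A must be a knight, making "B is a knave" true. Taking A=knight, B=knave, C=knight, D=knight, each remaining statement checks out:
  B (knave): "D is a knave" — false. ✓
  C (knight): "A is a knave if D is a knave" — true. ✓
  D (knight): "A is a knave, or A is a knight" — true. ✓
This is the unique consistent assignment.

A is a knight, B is a knave, C is a knight, and D is a knight.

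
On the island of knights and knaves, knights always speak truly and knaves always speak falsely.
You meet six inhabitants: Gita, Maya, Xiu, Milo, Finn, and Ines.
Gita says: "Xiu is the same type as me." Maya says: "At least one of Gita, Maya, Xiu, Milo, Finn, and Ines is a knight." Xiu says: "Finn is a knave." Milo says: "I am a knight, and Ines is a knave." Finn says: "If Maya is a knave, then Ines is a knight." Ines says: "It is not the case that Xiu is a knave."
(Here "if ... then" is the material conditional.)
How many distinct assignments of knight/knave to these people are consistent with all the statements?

0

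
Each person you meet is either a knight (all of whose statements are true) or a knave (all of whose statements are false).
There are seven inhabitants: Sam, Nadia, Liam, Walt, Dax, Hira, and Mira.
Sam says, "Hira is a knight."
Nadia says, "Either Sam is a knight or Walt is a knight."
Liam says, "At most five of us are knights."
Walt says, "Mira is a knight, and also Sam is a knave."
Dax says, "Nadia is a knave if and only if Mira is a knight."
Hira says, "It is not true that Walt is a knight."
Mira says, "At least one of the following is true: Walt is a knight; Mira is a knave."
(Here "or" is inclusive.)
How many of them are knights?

4

The unique consistent assignment is Sam=knave, Nadia=knight, Liam=knight, Walt=knight, Dax=knave, Hira=knave, Mira=knight.
That has 4 knights.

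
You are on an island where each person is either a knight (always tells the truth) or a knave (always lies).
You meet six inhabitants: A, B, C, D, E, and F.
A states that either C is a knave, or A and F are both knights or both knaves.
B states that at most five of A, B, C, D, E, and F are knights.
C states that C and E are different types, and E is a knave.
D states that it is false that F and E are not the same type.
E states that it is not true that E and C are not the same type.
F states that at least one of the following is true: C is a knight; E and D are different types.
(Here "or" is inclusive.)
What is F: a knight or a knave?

Consistent assignments: {A=knight, B=knight, C=knight, D=knave, E=knave, F=knight}; {A=knave, B=knight, C=knight, D=knave, E=knave, F=knight}
In every consistent assignment, F is a knight.

F is a knight.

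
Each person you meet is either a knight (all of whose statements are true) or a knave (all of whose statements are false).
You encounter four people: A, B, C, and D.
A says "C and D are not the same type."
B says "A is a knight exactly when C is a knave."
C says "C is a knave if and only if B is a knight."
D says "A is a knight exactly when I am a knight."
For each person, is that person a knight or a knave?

A is a knight, B is a knave, C is a knight, and D is a knave.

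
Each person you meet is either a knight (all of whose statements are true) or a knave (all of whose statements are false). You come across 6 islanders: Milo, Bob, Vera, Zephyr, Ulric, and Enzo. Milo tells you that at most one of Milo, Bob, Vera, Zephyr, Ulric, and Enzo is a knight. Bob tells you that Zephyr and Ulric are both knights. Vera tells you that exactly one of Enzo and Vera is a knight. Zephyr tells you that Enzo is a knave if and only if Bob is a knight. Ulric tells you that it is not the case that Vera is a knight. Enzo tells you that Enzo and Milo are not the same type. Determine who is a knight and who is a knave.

Milo is a knave; "at most one of Milo, Bob, Vera, Zephyr, Ulric, and Enzo is a knight" is false, as required.
Bob (knight): "Zephyr and Ulric are both knights" — true. ✓
Vera is a knave, and the claim "exactly one of Enzo and Vera is a knight" is indeed false.
Since Zephyr is a knight, "Enzo is a knave if and only if Bob is a knight" needs to be true, which holds.
Ulric (knight): "it is not the case that Vera is a knight" — true. ✓
Since Enzo is a knave, "Enzo and Milo are not the same type" needs to be false, which holds.

Knights: Bob, Zephyr, and Ulric. Knaves: Milo, Vera, and Enzo.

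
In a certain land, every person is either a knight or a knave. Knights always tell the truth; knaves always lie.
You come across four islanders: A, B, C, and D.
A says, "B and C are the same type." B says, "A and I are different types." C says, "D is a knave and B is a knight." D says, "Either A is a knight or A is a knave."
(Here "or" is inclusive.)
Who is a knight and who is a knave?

As a knave, A's statement "B and C are the same type" should be False; it is.
Since B is a knight, "A and I are different types" needs to be True, which holds.
C is a knave, so "D is a knave and B is a knight" must be False — and it is.
D is a knight, so "either A is a knight or A is a knave" must be True — and it is.

A is a knave, B is a knight, C is a knave, and D is a knight.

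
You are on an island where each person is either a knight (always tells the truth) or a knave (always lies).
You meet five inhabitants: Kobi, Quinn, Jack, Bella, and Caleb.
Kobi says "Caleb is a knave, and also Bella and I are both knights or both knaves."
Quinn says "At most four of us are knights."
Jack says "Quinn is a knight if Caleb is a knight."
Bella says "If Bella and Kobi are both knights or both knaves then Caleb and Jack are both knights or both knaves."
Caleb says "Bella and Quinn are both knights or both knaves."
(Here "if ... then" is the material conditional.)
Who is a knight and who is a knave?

Knights: Quinn, Jack, Bella, and Caleb. Knaves: Kobi.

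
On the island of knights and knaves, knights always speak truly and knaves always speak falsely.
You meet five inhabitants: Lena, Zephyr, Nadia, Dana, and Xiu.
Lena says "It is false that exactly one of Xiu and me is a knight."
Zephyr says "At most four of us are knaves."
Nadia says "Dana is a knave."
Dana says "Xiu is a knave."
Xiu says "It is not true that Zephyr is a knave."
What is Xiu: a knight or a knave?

Xiu is a knight.

Consistent assignments: {Lena=knight, Zephyr=knight, Nadia=knight, Dana=knave, Xiu=knight}; {Lena=knave, Zephyr=knight, Nadia=knight, Dana=knave, Xiu=knight}
In every consistent assignment, Xiu is a knight.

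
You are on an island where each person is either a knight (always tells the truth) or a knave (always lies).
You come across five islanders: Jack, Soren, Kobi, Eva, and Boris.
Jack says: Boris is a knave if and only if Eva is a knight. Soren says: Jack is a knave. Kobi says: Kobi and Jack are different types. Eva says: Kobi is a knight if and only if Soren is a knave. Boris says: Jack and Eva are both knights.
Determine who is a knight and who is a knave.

Jack is a knave, Soren is a knight, Kobi is a knight, Eva is a knave, and Boris is a knave.

Suppose Jack is a knight. Then Jack's statement "Boris is a knave if and only if Eva is a knight" would have to be true. Checking the 16 ways to assign the others, none is consistent with every speaker.
(For instance, with Soren=knight, Kobi=knight, Eva=knave, Boris=knave, Jack's claim "Boris is a knave if and only if Eva is a knight" comes out false where it would need to be true.)
So Jack must be a knave, making "Boris is a knave if and only if Eva is a knight" false. Taking Jack=knave, Soren=knight, Kobi=knight, Eva=knave, Boris=knave, each remaining statement checks out:
  Soren (knight): "Jack is a knave" — true. ✓
  Kobi (knight): "Kobi and Jack are different types" — true. ✓
  Eva (knave): "Kobi is a knight if and only if Soren is a knave" — false. ✓
  Boris (knave): "Jack and Eva are both knights" — false. ✓
This is the unique consistent assignment.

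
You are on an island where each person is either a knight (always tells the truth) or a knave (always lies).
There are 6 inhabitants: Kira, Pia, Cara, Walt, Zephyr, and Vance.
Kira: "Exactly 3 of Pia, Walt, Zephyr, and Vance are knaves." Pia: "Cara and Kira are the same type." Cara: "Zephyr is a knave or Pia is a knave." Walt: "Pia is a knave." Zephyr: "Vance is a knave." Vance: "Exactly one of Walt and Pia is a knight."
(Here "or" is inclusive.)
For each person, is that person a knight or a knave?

Knights: Cara, Walt, and Vance. Knaves: Kira, Pia, and Zephyr.

Since Kira is a knave, "exactly 3 of Pia, Walt, Zephyr, and Vance are knaves" needs to be False, which holds.
Pia (knave): "Cara and Kira are the same type" — False. ✓
As a knight, Cara's statement "Zephyr is a knave or Pia is a knave" should be True; it is.
Walt is a knight, so "Pia is a knave" must be True — and it is.
Zephyr (knave): "Vance is a knave" — False. ✓
Vance is a knight, and the claim "exactly one of Walt and Pia is a knight" is indeed True.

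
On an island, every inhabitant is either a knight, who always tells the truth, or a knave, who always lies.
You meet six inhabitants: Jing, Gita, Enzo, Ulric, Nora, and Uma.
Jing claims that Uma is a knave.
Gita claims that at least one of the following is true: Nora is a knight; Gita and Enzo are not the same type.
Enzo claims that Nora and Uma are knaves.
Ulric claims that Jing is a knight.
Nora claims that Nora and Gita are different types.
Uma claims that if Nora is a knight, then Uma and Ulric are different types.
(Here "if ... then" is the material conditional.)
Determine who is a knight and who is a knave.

Jing is a knave, Gita is a knave, Enzo is a knave, Ulric is a knave, Nora is a knave, and Uma is a knight.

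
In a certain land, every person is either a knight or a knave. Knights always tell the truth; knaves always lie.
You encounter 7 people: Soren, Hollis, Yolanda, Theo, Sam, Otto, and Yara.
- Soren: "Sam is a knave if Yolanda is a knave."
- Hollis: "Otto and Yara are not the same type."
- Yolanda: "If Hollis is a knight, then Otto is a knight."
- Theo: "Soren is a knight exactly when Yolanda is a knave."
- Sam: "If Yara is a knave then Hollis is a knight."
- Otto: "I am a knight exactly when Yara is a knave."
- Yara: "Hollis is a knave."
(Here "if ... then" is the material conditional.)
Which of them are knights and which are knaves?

Knights: Soren, Hollis, Yolanda, Sam, and Otto. Knaves: Theo and Yara.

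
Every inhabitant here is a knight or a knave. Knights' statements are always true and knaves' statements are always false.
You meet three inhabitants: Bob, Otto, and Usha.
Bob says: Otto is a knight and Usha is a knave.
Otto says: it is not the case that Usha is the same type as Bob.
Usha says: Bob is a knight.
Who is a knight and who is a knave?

Suppose Bob is a knight. Then Bob's statement "Otto is a knight and Usha is a knave" would have to be true. Checking the 4 ways to assign the others, none is consistent with every speaker.
(For instance, with Otto=knave, Usha=knave, Bob's claim "Otto is a knight and Usha is a knave" comes out false where it would need to be true.)
So Bob must be a knave, making "Otto is a knight and Usha is a knave" false. Taking Bob=knave, Otto=knave, Usha=knave, each remaining statement checks out:
  Otto (knave): "it is not the case that Usha is the same type as Bob" — false. ✓
  Usha (knave): "Bob is a knight" — false. ✓
This is the unique consistent assignment.

Bob is a knave, Otto is a knave, and Usha is a knave.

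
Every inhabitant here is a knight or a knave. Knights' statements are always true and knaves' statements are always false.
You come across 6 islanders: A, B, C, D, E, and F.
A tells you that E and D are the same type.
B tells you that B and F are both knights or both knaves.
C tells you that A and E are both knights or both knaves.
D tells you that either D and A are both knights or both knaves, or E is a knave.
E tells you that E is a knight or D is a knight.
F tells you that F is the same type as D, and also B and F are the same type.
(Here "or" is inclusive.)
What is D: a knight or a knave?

Consistent assignments: {A=knight, B=knight, C=knight, D=knight, E=knight, F=knight}
In every consistent assignment, D is a knight.

D is a knight.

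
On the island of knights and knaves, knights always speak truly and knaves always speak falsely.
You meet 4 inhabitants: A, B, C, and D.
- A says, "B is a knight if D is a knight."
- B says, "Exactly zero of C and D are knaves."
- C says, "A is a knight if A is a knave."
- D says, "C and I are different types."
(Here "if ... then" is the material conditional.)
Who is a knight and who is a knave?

Knights: D. Knaves: A, B, and C.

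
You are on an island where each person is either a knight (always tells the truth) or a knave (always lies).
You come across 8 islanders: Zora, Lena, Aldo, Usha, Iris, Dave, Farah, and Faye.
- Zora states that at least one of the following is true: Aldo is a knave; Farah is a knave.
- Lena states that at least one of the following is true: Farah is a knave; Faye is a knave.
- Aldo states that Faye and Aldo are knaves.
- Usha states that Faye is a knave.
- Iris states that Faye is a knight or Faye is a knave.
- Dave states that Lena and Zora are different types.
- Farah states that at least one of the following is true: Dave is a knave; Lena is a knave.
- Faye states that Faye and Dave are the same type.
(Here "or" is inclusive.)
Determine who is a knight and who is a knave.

Zora is a knight, Lena is a knave, Aldo is a knave, Usha is a knave, Iris is a knight, Dave is a knight, Farah is a knight, and Faye is a knight.

Zora (knight): "at least one of the following is true: Aldo is a knave; Farah is a knave" — true. ✓
Lena is a knave, and the claim "at least one of the following is true: Farah is a knave; Faye is a knave" is indeed False.
Aldo is a knave, so "Faye and Aldo are knaves" must be False — and it is.
Usha is a knave, and the claim "Faye is a knave" is indeed False.
Iris (knight): "Faye is a knight or Faye is a knave" — true. ✓
Dave is a knight, so "Lena and Zora are different types" must be true — and it is.
Farah (knight): "at least one of the following is true: Dave is a knave; Lena is a knave" — true. ✓
Faye is a knight, so "Faye and Dave are the same type" must be true — and it is.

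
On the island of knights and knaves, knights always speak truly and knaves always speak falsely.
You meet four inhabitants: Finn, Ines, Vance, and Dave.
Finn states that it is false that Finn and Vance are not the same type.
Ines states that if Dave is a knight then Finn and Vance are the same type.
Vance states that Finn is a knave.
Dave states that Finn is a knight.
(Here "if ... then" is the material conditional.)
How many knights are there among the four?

2

The unique consistent assignment is Finn=knave, Ines=knight, Vance=knight, Dave=knave.
That has 2 knights.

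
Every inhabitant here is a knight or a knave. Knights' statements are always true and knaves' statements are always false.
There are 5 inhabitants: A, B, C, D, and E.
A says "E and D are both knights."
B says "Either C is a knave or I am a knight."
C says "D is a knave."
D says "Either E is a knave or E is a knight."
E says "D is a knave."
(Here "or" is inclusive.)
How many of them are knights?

2

The unique consistent assignment is A=knave, B=knight, C=knave, D=knight, E=knave.
That has 2 knights.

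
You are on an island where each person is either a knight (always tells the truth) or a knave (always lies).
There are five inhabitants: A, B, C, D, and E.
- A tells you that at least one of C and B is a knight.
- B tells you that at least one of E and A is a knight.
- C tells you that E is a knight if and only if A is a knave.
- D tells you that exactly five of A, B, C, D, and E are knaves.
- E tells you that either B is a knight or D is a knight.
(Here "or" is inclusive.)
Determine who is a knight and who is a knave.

A (knight): "at least one of C and B is a knight" — true. ✓
B (knight): "at least one of E and A is a knight" — true. ✓
C (knave): "E is a knight if and only if A is a knave" — false. ✓
D (knave): "exactly five of A, B, C, D, and E are knaves" — false. ✓
Since E is a knight, "either B is a knight or D is a knight" needs to be true, which holds.

Knights: A, B, and E. Knaves: C and D.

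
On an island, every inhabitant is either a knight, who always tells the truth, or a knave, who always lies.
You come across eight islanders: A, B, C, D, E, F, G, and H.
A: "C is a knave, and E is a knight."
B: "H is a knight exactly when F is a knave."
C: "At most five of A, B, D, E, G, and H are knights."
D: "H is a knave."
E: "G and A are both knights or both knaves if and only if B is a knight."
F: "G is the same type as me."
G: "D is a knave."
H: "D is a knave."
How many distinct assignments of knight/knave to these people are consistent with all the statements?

2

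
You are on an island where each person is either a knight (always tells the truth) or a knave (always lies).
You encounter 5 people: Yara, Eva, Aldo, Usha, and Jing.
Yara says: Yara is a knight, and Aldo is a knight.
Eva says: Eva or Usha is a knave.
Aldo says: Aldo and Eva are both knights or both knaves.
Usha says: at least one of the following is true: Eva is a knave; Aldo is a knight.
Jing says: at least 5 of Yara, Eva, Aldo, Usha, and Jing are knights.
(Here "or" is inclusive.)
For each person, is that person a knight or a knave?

Knights: Eva. Knaves: Yara, Aldo, Usha, and Jing.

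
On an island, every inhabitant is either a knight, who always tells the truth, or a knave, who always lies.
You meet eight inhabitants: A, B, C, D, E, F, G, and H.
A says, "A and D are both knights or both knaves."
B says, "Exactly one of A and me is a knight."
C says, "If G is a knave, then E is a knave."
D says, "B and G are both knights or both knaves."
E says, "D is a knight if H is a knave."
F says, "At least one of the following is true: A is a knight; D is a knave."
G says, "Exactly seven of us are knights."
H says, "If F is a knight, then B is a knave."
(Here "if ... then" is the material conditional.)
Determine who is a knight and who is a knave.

A is a knave, and the claim "A and D are both knights or both knaves" is indeed False.
Since B is a knave, "exactly one of A and me is a knight" needs to be False, which holds.
C is a knave, and the claim "if G is a knave, then E is a knave" is indeed False.
D is a knight; "B and G are both knights or both knaves" is true, as required.
Since E is a knight, "D is a knight if H is a knave" needs to be true, which holds.
F is a knave, so "at least one of the following is true: A is a knight; D is a knave" must be False — and it is.
G is a knave, and the claim "exactly seven of us are knights" is indeed False.
Since H is a knight, "if F is a knight, then B is a knave" needs to be true, which holds.

A is a knave, B is a knave, C is a knave, D is a knight, E is a knight, F is a knave, G is a knave, and H is a knight.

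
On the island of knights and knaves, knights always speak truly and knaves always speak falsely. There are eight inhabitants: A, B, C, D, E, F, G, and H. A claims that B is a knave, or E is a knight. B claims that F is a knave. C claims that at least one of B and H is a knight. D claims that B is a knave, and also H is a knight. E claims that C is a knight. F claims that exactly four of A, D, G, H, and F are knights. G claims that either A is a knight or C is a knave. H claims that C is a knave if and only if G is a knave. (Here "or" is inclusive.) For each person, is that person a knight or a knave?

A is a knight, B is a knight, C is a knight, D is a knave, E is a knight, F is a knave, G is a knight, and H is a knight.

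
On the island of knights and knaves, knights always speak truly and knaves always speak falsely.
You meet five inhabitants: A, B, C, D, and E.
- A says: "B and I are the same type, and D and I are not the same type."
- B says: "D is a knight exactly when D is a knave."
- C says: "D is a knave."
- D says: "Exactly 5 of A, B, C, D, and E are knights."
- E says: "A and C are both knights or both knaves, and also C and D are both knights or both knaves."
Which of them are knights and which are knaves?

Knights: C. Knaves: A, B, D, and E.

As a knave, A's statement "B and I are the same type, and D and I are not the same type" should be false; it is.
As a knave, B's statement "D is a knight exactly when D is a knave" should be false; it is.
As a knight, C's statement "D is a knave" should be true; it is.
D is a knave, so "exactly 5 of A, B, C, D, and E are knights" must be false — and it is.
E is a knave, so "A and C are both knights or both knaves, and also C and D are both knights or both knaves" must be false — and it is.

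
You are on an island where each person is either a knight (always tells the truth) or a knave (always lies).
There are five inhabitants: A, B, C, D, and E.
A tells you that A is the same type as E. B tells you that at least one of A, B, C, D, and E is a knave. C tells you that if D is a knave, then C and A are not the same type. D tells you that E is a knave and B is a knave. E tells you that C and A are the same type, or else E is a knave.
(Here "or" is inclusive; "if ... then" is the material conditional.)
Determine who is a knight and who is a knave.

Suppose A is a knight. Then A's statement "A is the same type as E" would have to be true. Checking the 16 ways to assign the others, none is consistent with every speaker.
(For instance, with B=knight, C=knave, D=knave, E=knight, C's claim "if D is a knave, then C and A are not the same type" comes out true where it would need to be false.)
So A must be a knave, making "A is the same type as E" false. Taking A=knave, B=knight, C=knave, D=knave, E=knight, each remaining statement checks out:
  B (knight): "at least one of A, B, C, D, and E is a knave" — true. ✓
  C (knave): "if D is a knave, then C and A are not the same type" — false. ✓
  D (knave): "E is a knave and B is a knave" — false. ✓
  E (knight): "C and A are the same type, or else E is a knave" — true. ✓
This is the unique consistent assignment.

A is a knave, B is a knight, C is a knave, D is a knave, and E is a knight.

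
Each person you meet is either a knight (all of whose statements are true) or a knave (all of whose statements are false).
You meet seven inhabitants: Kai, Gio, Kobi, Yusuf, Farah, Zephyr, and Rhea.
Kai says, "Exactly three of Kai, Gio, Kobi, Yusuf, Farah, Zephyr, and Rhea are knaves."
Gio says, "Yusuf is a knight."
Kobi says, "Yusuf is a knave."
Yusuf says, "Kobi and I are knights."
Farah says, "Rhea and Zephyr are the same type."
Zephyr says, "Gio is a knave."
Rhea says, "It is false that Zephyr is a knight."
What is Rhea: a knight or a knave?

Consistent assignments: {Kai=knave, Gio=knave, Kobi=knight, Yusuf=knave, Farah=knave, Zephyr=knight, Rhea=knave}
In every consistent assignment, Rhea is a knave.

Rhea is a knave.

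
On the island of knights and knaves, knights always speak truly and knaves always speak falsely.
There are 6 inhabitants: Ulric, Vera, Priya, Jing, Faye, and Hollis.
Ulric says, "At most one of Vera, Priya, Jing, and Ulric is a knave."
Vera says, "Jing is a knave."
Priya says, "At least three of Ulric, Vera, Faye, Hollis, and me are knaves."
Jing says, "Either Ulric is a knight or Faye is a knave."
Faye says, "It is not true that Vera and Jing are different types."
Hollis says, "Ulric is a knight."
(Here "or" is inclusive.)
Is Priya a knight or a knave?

Priya is a knight.

Consistent assignments: {Ulric=knave, Vera=knave, Priya=knight, Jing=knight, Faye=knave, Hollis=knave}
In every consistent assignment, Priya is a knight.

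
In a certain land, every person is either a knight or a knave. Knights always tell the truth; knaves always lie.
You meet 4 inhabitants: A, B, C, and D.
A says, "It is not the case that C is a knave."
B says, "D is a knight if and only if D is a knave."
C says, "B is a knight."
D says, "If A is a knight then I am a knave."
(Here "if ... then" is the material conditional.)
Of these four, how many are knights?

The unique consistent assignment is A=knave, B=knave, C=knave, D=knight.
That has 1 knight.

1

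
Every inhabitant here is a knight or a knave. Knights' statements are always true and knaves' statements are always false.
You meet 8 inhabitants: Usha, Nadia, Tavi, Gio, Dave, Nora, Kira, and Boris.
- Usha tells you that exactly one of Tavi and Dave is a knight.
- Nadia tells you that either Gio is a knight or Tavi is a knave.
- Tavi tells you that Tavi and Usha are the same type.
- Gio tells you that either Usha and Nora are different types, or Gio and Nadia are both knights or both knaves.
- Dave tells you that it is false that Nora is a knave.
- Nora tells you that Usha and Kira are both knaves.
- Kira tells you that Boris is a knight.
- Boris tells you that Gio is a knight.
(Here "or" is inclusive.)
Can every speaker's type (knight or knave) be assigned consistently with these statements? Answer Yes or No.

One consistent assignment: Usha=knight, Nadia=knight, Tavi=knight, Gio=knight, Dave=knave, Nora=knave, Kira=knight, Boris=knight.

Yes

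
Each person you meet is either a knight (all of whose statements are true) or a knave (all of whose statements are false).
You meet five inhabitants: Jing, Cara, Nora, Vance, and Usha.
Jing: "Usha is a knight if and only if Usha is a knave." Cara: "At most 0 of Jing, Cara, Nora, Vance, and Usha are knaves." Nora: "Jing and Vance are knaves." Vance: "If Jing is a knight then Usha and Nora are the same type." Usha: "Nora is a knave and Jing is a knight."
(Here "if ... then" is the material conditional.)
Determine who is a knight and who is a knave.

Jing is a knave, Cara is a knave, Nora is a knave, Vance is a knight, and Usha is a knave.

Jing is a knave; "Usha is a knight if and only if Usha is a knave" is false, as required.
As a knave, Cara's statement "at most 0 of Jing, Cara, Nora, Vance, and Usha are knaves" should be false; it is.
As a knave, Nora's statement "Jing and Vance are knaves" should be false; it is.
As a knight, Vance's statement "if Jing is a knight then Usha and Nora are the same type" should be True; it is.
Usha is a knave, and the claim "Nora is a knave and Jing is a knight" is indeed false.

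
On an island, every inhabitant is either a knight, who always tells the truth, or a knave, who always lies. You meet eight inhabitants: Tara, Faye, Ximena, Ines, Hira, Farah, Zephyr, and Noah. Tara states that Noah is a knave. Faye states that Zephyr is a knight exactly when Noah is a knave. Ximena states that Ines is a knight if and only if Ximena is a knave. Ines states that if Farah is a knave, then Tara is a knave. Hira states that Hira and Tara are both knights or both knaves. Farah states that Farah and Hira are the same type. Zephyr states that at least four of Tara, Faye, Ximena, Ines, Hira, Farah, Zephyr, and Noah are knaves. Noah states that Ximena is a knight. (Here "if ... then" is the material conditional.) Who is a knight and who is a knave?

Tara is a knight, Faye is a knight, Ximena is a knave, Ines is a knave, Hira is a knight, Farah is a knave, Zephyr is a knight, and Noah is a knave.

As a knight, Tara's statement "Noah is a knave" should be true; it is.
As a knight, Faye's statement "Zephyr is a knight exactly when Noah is a knave" should be true; it is.
As a knave, Ximena's statement "Ines is a knight if and only if Ximena is a knave" should be False; it is.
As a knave, Ines's statement "if Farah is a knave, then Tara is a knave" should be False; it is.
As a knight, Hira's statement "Hira and Tara are both knights or both knaves" should be true; it is.
Since Farah is a knave, "Farah and Hira are the same type" needs to be False, which holds.
Zephyr (knight): "at least four of Tara, Faye, Ximena, Ines, Hira, Farah, Zephyr, and Noah are knaves" — true. ✓
Noah (knave): "Ximena is a knight" — False. ✓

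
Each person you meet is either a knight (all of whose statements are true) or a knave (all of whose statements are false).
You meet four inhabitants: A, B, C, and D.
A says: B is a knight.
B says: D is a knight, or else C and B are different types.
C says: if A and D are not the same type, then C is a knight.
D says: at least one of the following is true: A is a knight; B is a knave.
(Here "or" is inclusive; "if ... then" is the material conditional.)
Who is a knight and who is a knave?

A is a knight, B is a knight, C is a knight, and D is a knight.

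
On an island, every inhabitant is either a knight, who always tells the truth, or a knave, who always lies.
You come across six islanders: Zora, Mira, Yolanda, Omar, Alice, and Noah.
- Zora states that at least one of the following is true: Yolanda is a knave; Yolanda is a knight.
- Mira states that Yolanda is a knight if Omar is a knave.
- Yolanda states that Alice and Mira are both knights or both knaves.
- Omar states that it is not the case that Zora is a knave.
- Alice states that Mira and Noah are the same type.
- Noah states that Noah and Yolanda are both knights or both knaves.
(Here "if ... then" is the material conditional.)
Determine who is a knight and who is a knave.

Knights: Zora, Mira, Yolanda, Omar, Alice, and Noah. Knaves: none.

Zora is a knight, so "at least one of the following is true: Yolanda is a knave; Yolanda is a knight" must be True — and it is.
Mira is a knight, so "Yolanda is a knight if Omar is a knave" must be True — and it is.
Yolanda is a knight; "Alice and Mira are both knights or both knaves" is True, as required.
Omar is a knight; "it is not the case that Zora is a knave" is True, as required.
Alice is a knight, so "Mira and Noah are the same type" must be True — and it is.
As a knight, Noah's statement "Noah and Yolanda are both knights or both knaves" should be True; it is.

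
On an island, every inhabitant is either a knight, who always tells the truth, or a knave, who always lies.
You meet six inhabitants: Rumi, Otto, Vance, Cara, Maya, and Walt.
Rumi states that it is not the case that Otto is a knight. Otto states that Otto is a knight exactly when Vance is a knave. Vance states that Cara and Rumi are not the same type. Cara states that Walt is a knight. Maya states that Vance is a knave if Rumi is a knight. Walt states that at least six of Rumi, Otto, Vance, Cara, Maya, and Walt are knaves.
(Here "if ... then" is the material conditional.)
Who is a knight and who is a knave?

Rumi is a knave, Otto is a knight, Vance is a knave, Cara is a knave, Maya is a knight, and Walt is a knave.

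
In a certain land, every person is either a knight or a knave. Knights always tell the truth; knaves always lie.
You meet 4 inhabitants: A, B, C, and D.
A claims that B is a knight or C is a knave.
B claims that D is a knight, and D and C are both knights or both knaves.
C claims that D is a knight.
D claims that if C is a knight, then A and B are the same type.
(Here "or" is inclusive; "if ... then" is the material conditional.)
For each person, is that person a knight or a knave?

A (knight): "B is a knight or C is a knave" — True. ✓
B is a knight, and the claim "D is a knight, and D and C are both knights or both knaves" is indeed True.
C (knight): "D is a knight" — True. ✓
As a knight, D's statement "if C is a knight, then A and B are the same type" should be True; it is.

A is a knight, B is a knight, C is a knight, and D is a knight.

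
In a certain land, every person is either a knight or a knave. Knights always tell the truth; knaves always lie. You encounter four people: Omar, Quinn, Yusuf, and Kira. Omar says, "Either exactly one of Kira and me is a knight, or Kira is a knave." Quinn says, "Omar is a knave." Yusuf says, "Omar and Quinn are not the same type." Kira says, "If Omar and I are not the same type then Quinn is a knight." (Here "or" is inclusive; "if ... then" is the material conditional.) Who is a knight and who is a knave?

Omar is a knight, Quinn is a knave, Yusuf is a knight, and Kira is a knave.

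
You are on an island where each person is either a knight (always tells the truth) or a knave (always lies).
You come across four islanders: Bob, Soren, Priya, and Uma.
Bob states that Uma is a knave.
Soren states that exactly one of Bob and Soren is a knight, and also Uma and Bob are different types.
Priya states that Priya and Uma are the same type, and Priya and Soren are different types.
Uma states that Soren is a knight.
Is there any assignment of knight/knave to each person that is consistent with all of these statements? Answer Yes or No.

Yes

One consistent assignment: Bob=knave, Soren=knight, Priya=knave, Uma=knight.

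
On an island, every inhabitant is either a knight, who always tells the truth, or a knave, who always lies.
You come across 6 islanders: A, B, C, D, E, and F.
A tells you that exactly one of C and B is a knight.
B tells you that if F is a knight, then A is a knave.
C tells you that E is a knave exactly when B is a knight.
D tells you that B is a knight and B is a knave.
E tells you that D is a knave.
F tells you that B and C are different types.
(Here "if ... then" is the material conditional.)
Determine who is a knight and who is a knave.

A is a knight, B is a knave, C is a knight, D is a knave, E is a knight, and F is a knight.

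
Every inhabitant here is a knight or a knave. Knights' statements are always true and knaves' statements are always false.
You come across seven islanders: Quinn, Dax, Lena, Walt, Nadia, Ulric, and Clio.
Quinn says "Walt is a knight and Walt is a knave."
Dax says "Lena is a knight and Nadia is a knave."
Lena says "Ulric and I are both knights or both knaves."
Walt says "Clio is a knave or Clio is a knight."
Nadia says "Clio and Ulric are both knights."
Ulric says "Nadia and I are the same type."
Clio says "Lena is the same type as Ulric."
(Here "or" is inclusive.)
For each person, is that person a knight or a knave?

Quinn is a knave, Dax is a knave, Lena is a knight, Walt is a knight, Nadia is a knight, Ulric is a knight, and Clio is a knight.

Quinn is a knave, and the claim "Walt is a knight and Walt is a knave" is indeed false.
Dax is a knave, so "Lena is a knight and Nadia is a knave" must be false — and it is.
Lena is a knight, and the claim "Ulric and I are both knights or both knaves" is indeed true.
Walt is a knight, and the claim "Clio is a knave or Clio is a knight" is indeed true.
As a knight, Nadia's statement "Clio and Ulric are both knights" should be true; it is.
Since Ulric is a knight, "Nadia and I are the same type" needs to be true, which holds.
Clio is a knight, so "Lena is the same type as Ulric" must be true — and it is.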